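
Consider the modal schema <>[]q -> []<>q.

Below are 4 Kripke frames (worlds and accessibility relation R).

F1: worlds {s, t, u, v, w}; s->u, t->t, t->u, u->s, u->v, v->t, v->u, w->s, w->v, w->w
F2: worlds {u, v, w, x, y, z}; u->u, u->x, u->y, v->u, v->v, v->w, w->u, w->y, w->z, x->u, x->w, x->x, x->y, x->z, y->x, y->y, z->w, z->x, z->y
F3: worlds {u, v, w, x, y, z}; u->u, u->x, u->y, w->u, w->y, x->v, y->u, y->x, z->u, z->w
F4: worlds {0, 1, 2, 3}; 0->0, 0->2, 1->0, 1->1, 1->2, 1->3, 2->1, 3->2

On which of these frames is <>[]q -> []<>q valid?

F2

This is the axiom for convergence; its first-order frame correspondent is forall x forall y forall z (Rxy & Rxz -> exists w (Ryw & Rzw)).
F1: fails — Rtt and Rtu but t and u have no common successor.
F2: satisfies the condition.
F3: fails — Ruu and Rux but u and x have no common successor.
F4: fails — R00 and R02 but 0 and 2 have no common successor.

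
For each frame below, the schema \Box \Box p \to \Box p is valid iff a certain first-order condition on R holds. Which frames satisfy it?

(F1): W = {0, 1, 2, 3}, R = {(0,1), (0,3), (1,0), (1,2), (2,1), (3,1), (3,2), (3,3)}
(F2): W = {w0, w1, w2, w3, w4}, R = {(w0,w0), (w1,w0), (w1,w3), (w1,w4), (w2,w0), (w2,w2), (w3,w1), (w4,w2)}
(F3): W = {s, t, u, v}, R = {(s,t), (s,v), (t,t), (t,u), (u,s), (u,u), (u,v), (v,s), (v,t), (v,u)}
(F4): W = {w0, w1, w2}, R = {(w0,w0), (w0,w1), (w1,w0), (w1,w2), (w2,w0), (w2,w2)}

Frame correspondent (Sahlqvist): \forall x \forall y (Rxy \to \exists z (Rxz \wedge Rzy)) — i.e. density.
(F1): fails — R10 but no z with R1z and Rz0.
(F2): fails — Rw3w1 but no z with Rw3z and Rzw1.
(F3): fails — Rsv but no z with Rsz and Rzv.
(F4): condition met.
Valid on: (F4).

(F4)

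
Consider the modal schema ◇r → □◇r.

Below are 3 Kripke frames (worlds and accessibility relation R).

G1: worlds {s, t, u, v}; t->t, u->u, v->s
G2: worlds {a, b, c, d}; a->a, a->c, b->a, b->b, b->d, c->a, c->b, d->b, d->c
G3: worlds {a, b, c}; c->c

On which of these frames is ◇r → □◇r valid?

Frame correspondent (Sahlqvist): ∀x ∀y ∀z (Rxy ∧ Rxz → Ryz) — i.e. the Euclidean property.
G1: fails — Rvs and Rvs but not Rss.
G2: fails — Rac and Rac but not Rcc.
G3: condition met.
Valid on: G3.

G3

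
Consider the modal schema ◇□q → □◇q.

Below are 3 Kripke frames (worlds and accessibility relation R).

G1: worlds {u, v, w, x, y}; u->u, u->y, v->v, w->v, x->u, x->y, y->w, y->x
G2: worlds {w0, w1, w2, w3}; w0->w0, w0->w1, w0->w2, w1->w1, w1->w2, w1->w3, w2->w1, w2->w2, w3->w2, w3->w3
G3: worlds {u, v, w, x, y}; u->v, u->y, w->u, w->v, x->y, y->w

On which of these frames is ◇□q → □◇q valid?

The schema corresponds to convergence: ∀x ∀y ∀z (Rxy ∧ Rxz → ∃w (Ryw ∧ Rzw)).
G1: fails — Ruu and Ruy but u and y have no common successor.
G2: ✓.
G3: fails — Ruv and Ruv but v and v have no common successor.
Valid on: G2.

G2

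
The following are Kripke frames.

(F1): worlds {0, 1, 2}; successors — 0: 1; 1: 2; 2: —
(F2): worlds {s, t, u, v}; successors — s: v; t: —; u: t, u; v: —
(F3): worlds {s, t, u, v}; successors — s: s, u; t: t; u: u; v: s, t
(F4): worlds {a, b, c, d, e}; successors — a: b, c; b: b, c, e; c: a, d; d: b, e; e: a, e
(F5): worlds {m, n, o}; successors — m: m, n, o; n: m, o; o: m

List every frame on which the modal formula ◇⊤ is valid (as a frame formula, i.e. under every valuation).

(F3), (F4), (F5)

This is the axiom for seriality; its first-order frame correspondent is ∀x ∃y Rxy.
(F1): fails — world 2 has no successor.
(F2): fails — world t has no successor.
(F3): ✓.
(F4): ✓.
(F5): ✓.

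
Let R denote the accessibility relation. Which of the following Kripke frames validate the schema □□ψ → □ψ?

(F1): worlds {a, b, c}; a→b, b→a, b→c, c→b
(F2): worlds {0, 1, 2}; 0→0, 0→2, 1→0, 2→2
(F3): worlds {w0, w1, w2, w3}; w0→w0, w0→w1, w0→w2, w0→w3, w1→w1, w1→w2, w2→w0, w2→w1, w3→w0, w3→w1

(F2), (F3)

The schema corresponds to density: ∀x ∀y (Rxy → ∃z (Rxz ∧ Rzy)).
(F1): fails — Rab but no z with Raz and Rzb.
(F2): condition met.
(F3): condition met.
Valid on: (F2), (F3).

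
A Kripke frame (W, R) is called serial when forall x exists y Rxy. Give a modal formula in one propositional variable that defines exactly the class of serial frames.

□q → ◇q

This is seriality; the standard corresponding axiom is D: □q → ◇q.
Suppose □q→◇q is valid. At any x set V(q)=W. Then □q at x, so ◇q at x, so x has a successor.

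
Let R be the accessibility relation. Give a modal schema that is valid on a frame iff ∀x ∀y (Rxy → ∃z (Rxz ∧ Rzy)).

This is density; the standard corresponding axiom is C4: □□s → □s.

□□s → □s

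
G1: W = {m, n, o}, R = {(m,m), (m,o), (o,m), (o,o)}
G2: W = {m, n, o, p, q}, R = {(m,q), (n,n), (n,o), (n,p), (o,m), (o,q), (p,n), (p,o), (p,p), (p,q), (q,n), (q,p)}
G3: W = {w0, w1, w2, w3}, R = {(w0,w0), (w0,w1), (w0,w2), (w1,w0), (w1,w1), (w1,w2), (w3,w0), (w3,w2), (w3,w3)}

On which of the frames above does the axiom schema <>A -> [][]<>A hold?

This is the axiom for a generalized confluence (Geach) condition; its first-order frame correspondent is forall x forall y forall z ((xRy & x R^2 z) -> exists w (y = w & zRw)).
G1: condition met.
G2: fails — mRq, mR²n but no w with q=w and nRw.
G3: fails — w0Rw0, w0R²w2 but no w with w0=w and w2Rw.

G1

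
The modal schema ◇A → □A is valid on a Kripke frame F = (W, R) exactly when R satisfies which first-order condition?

Suppose ◇A→□A is valid. Take Rxy, Rxz and set V(A)={y}. Then ◇A at x, so □A at x, so A at z, i.e. z=y.
The converse is a direct semantic check.
Frame condition: ∀x ∀y ∀z (Rxy ∧ Rxz → y = z).

Partial functionality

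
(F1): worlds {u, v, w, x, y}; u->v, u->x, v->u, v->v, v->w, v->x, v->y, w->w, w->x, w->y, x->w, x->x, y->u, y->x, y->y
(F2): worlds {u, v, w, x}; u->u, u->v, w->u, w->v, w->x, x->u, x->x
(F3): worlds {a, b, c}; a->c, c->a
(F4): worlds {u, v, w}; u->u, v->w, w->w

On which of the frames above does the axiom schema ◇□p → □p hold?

Frame correspondent (Sahlqvist): ∀x ∀y ∀z (Rxy ∧ Rxz → Ryz) — i.e. the Euclidean property.
(F1): fails — Rux and Ruv but not Rxv.
(F2): fails — Ruv and Ruv but not Rvv.
(F3): fails — Rac and Rac but not Rcc.
(F4): holds.

(F4)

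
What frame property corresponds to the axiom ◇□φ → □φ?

the Euclidean property

This schema is equivalent to the 5 axiom ◇φ → □◇φ.
It corresponds to the Euclidean property: ∀x ∀y ∀z (Rxy ∧ Rxz → Ryz).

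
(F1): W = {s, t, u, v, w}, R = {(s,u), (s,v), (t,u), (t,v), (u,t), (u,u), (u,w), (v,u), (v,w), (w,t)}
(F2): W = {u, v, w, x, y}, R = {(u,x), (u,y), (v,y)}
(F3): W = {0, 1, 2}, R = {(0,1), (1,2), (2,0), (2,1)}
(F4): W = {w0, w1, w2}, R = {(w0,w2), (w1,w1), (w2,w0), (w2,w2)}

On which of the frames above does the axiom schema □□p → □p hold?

This is the axiom for density; its first-order frame correspondent is ∀x ∀y (Rxy → ∃z (Rxz ∧ Rzy)).
(F1): fails — Rwt but no z with Rwz and Rzt.
(F2): fails — Ruy but no z with Ruz and Rzy.
(F3): fails — R12 but no z with R1z and Rz2.
(F4): ✓.

(F4)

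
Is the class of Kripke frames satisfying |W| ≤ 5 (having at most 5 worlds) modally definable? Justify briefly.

No

If a class were modally definable it would be closed under disjoint unions (Goldblatt–Thomason).
Any modal formula valid on each of 6 disjoint one-world frames is valid on their disjoint union (validity is preserved under disjoint unions). Each one-world frame has |W|=1≤5, but the union has |W|=6.
Hence having at most 5 worlds is not modally definable.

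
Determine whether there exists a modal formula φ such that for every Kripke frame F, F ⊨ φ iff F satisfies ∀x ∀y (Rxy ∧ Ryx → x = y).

Modal frame validity is preserved under surjective bounded morphisms.
The 4-cycle (worlds s,t,u,v with s→t→u→v→s) is antisymmetric. Sending even-indexed worlds to a and odd-indexed worlds to b is a surjective bounded morphism onto the two-world frame with a↔b, which is not antisymmetric.
So the class is not modally definable.

Not modally definable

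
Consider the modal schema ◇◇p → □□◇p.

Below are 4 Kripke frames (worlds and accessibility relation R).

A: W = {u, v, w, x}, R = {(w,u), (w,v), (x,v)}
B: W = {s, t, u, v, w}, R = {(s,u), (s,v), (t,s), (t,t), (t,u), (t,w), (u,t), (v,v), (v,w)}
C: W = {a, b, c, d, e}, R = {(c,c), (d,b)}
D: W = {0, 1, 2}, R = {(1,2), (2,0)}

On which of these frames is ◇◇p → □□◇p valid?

This is the axiom for a generalized confluence (Geach) condition; its first-order frame correspondent is ∀x ∀y ∀z ((xR²y ∧ xR²z) → ∃w (y = w ∧ zRw)).
A: ✓.
B: fails — sR²t, sR²v but no w* with t=w* and vRw*.
C: ✓.
D: fails — 1R²0, 1R²0 but no w with 0=w and 0Rw.
Valid on: A, C.

A, C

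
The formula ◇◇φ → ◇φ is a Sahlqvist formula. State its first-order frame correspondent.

transitivity: ∀x ∀y ∀z (Rxy ∧ Ryz → Rxz)

Replacing φ by ¬φ and contraposing gives the equivalent schema □φ → □□φ.
Suppose □φ→□□φ is valid. Take Rxy, Ryz and set V(φ)={w : Rxw}. Then □φ at x, so □□φ at x, so □φ at y, so φ at z, i.e. Rxz.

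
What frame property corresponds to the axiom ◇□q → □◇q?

Suppose ◇□q→□◇q is valid. Take Rxy, Rxz and set V(q)={w : Ryw}. Then □q at y so ◇□q at x, so □◇q at x, so ◇q at z, giving w with Rzw and Ryw.
Conversely, any frame satisfying ∀x ∀y ∀z (Rxy ∧ Rxz → ∃w (Ryw ∧ Rzw)) validates the schema.
Frame condition: ∀x ∀y ∀z (Rxy ∧ Rxz → ∃w (Ryw ∧ Rzw)).

convergence: ∀x ∀y ∀z (Rxy ∧ Rxz → ∃w (Ryw ∧ Rzw))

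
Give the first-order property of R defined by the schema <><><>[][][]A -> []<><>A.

This is a Sahlqvist (Geach-type) schema ◇^3□^3A → □^1◇^2A.
First-order correspondent: forall x forall y forall z ((x R^3 y & xRz) -> exists w (y R^3 w & z R^2 w)).

forall x forall y forall z ((x R^3 y & xRz) -> exists w (y R^3 w & z R^2 w))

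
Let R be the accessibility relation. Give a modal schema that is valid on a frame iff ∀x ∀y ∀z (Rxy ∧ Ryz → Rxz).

□s → □□s

A defining formula is □s → □□s (the 4 axiom).
Suppose □s→□□s is valid. Take Rxy, Ryz and set V(s)={w : Rxw}. Then □s at x, so □□s at x, so □s at y, so s at z, i.e. Rxz.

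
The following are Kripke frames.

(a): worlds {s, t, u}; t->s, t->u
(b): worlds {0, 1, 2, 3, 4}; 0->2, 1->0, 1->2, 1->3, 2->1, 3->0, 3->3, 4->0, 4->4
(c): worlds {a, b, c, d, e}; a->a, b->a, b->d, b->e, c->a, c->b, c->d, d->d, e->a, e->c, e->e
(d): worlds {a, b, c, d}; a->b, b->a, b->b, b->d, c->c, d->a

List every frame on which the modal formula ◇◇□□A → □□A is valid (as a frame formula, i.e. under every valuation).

Frame correspondent (Sahlqvist): ∀x ∀y ∀z ((xR²y ∧ xR²z) → ∃w (yR²w ∧ z = w)) — i.e. a generalized confluence (Geach) condition.
(a): ✓.
(b): fails — 1R²0, 1R²0 but no w with 0R²w and 0=w.
(c): fails — bR²a, bR²c but no w with aR²w and c=w.
(d): fails — aR²d, aR²a but no w with dR²w and a=w.
Valid on: (a).

(a)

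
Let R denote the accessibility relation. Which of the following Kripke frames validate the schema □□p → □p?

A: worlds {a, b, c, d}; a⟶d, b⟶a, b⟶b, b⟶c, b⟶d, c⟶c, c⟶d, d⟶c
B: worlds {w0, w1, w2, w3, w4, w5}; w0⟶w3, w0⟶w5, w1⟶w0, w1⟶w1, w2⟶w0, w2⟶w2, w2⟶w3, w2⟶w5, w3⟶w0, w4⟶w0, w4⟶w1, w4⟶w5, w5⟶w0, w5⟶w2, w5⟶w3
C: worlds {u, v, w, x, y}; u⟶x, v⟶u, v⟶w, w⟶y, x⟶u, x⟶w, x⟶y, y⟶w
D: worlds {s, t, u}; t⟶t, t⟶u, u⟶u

D

Frame correspondent (Sahlqvist): ∀x ∀y (Rxy → ∃z (Rxz ∧ Rzy)) — i.e. density.
A: fails — Rad but no z with Raz and Rzd.
B: fails — Rw3w0 but no z with Rw3z and Rzw0.
C: fails — Rvw but no z with Rvz and Rzw.
D: satisfies the condition.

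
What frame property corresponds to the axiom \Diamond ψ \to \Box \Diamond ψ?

Suppose ◇ψ→□◇ψ is valid. Take Rxy, Rxz and set V(ψ)={y}. Then ◇ψ at x, so □◇ψ at x, so ◇ψ at z, so some w with Rzw has ψ; w=y, i.e. Rzy. By symmetry of the argument, Ryz.
Conversely, on a frame with the Euclidean property the schema holds at every world under every valuation.
So the correspondent is the Euclidean property.

the Euclidean property: \forall x \forall y \forall z (Rxy \wedge Rxz \to Ryz)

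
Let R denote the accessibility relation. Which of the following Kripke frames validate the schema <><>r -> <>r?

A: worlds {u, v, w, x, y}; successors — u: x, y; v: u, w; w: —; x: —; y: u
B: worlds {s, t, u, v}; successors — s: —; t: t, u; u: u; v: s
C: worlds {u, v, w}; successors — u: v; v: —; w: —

B, C

This is the axiom for transitivity; its first-order frame correspondent is forall x forall y forall z (Rxy & Ryz -> Rxz).
A: fails — Rvu and Rux but not Rvx.
B: satisfies the condition.
C: satisfies the condition.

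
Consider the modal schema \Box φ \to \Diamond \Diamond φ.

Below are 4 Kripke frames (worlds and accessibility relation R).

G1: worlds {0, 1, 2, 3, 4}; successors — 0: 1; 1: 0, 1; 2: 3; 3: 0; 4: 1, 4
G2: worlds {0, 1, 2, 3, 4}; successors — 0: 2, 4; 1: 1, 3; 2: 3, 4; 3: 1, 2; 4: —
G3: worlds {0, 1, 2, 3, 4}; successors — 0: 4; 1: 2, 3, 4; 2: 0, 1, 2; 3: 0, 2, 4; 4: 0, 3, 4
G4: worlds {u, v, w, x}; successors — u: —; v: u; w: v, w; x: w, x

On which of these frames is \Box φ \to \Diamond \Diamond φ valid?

This is the axiom for a generalized confluence (Geach) condition; its first-order frame correspondent is \forall x \exists w (xRw \wedge x R^2 w).
G1: fails — at 2 but no w with 2Rw and 2R²w.
G2: fails — at 2 but no w with 2Rw and 2R²w.
G3: condition met.
G4: fails — at u but no t with uRt and uR²t.

G3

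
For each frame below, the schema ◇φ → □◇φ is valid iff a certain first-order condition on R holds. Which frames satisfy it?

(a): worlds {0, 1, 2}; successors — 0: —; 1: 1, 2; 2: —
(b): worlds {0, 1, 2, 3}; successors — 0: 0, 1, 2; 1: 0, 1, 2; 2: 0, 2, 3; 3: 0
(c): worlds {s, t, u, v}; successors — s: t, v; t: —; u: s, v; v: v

The schema corresponds to the Euclidean property: ∀x ∀y ∀z (Rxy ∧ Rxz → Ryz).
(a): fails — R12 and R12 but not R22.
(b): fails — R02 and R01 but not R21.
(c): fails — Rsv and Rst but not Rvt.

none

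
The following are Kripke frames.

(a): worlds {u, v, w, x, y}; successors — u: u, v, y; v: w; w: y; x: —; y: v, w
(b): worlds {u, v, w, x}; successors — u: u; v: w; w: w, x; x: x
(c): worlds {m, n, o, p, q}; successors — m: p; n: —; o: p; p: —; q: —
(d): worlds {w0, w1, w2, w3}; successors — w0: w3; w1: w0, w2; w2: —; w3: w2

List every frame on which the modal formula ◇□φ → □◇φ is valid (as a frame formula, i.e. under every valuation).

This is the axiom for convergence; its first-order frame correspondent is ∀x ∀y ∀z (Rxy ∧ Rxz → ∃w (Ryw ∧ Rzw)).
(a): fails — Ruv and Ruu but v and u have no common successor.
(b): condition met.
(c): fails — Rmp and Rmp but p and p have no common successor.
(d): fails — Rw1w2 and Rw1w2 but w2 and w2 have no common successor.
Valid on: (b).

(b)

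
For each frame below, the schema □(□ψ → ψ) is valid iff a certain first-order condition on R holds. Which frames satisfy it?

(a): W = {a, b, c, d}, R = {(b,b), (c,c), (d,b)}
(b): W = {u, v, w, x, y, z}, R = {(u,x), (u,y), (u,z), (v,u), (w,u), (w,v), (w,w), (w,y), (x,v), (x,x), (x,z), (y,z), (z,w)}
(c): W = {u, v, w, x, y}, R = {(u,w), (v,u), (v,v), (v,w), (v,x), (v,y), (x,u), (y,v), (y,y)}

The schema corresponds to shift-reflexivity: ∀x ∀y (Rxy → Ryy).
(a): holds.
(b): fails — Ruz but not Rzz.
(c): fails — Ruw but not Rww.
Valid on: (a).

(a)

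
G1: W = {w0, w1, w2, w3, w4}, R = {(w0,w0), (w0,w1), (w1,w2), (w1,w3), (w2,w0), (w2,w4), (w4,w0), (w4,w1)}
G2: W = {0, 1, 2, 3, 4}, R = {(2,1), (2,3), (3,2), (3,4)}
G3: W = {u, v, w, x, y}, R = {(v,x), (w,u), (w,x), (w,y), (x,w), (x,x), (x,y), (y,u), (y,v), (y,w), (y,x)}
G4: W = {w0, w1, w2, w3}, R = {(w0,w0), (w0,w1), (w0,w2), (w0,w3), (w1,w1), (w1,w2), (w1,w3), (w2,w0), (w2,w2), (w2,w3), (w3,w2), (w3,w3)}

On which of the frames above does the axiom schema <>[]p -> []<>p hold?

G4

The schema corresponds to convergence: forall x forall y forall z (Rxy & Rxz -> exists w (Ryw & Rzw)).
G1: fails — Rw0w1 and Rw0w0 but w1 and w0 have no common successor.
G2: fails — R23 and R21 but 3 and 1 have no common successor.
G3: fails — Rwu and Rwu but u and u have no common successor.
G4: condition met.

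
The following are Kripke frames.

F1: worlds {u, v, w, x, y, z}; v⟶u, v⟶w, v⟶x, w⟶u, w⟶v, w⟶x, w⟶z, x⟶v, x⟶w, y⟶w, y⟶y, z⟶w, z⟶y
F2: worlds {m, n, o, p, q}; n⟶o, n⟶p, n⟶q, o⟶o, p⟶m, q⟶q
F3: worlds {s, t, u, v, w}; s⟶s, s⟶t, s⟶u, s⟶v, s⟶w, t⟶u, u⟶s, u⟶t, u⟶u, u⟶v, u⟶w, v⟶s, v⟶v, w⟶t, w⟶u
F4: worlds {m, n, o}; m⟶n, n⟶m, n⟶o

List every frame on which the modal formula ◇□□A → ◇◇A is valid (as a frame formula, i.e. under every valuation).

This is the axiom for a generalized confluence (Geach) condition; its first-order frame correspondent is ∀x ∀y (xRy → ∃w (yR²w ∧ xR²w)).
F1: fails — vRu but no t with uR²t and vR²t.
F2: fails — nRp but no w with pR²w and nR²w.
F3: satisfies the condition.
F4: fails — mRn but no w with nR²w and mR²w.

F3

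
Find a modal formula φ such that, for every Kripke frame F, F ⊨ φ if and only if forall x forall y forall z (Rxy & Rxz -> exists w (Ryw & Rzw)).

This is convergence; the standard corresponding axiom is .2: ◇□q → □◇q.
Suppose ◇□q→□◇q is valid. Take Rxy, Rxz and set V(q)={w : Ryw}. Then □q at y so ◇□q at x, so □◇q at x, so ◇q at z, giving w with Rzw and Ryw.

◇□q → □◇q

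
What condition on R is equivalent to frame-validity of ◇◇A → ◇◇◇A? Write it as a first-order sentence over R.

∀x ∀y (xR²y → ∃w (y = w ∧ xR³w))

This is a Sahlqvist (Geach-type) schema ◇^2□^0A → □^0◇^3A.
First-order correspondent: ∀x ∀y (xR²y → ∃w (y = w ∧ xR³w)).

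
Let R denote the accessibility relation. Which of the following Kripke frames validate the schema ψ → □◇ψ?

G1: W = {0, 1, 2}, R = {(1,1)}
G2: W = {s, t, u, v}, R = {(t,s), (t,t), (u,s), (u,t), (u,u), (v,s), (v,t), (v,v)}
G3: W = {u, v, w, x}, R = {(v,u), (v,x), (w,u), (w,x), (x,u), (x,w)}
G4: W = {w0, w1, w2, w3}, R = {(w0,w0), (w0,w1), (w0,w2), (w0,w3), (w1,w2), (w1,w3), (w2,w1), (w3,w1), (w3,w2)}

This is the axiom for symmetry; its first-order frame correspondent is ∀x ∀y (Rxy → Ryx).
G1: holds.
G2: fails — Rut but not Rtu.
G3: fails — Rwu but not Ruw.
G4: fails — Rw3w2 but not Rw2w3.
Valid on: G1.

G1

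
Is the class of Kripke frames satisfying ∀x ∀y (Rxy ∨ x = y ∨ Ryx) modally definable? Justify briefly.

Not definable by any modal formula

If a class were modally definable it would be closed under disjoint unions (Goldblatt–Thomason).
Take 4 disjoint single-world reflexive frames: each is trivially connected, but their disjoint union has 4 worlds with no edge between distinct components, so it is not connected.
So no modal formula (or set of formulas) defines exactly the connected frames.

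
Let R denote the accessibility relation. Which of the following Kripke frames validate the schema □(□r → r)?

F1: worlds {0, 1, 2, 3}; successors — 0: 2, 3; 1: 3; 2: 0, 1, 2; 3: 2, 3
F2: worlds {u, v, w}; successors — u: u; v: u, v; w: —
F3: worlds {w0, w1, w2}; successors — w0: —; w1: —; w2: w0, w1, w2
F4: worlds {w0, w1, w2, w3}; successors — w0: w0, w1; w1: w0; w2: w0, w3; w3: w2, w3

F2

Frame correspondent (Sahlqvist): ∀x ∀y (Rxy → Ryy) — i.e. shift-reflexivity.
F1: fails — R20 but not R00.
F2: satisfies the condition.
F3: fails — Rw2w0 but not Rw0w0.
F4: fails — Rw3w2 but not Rw2w2.
Valid on: F2.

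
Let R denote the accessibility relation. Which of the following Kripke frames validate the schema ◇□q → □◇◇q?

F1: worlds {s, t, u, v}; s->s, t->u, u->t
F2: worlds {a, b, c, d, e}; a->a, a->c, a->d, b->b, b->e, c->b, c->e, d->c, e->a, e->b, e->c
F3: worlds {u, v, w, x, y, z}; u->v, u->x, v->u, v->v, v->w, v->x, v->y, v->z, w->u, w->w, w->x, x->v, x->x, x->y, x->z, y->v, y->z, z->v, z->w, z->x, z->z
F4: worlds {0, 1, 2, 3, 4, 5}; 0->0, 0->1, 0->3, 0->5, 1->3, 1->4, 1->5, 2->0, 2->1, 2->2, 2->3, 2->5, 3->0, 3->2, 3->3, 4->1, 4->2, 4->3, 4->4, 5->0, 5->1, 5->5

F3, F4

The schema corresponds to a generalized confluence (Geach) condition: ∀x ∀y ∀z ((xRy ∧ xRz) → ∃w (yRw ∧ zR²w)).
F1: fails — tRu, tRu but no w with uRw and uR²w.
F2: fails — aRa, aRd but no w with aRw and dR²w.
F3: holds.
F4: holds.
Valid on: F3, F4.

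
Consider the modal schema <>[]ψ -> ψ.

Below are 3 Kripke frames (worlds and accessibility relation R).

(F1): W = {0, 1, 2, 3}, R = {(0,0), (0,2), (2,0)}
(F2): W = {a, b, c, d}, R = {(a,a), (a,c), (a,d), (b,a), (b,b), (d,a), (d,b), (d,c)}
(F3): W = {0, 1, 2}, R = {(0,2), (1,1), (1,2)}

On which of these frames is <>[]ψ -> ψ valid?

(F1)

Frame correspondent (Sahlqvist): forall x forall y (Rxy -> Ryx) — i.e. symmetry.
(F1): satisfies the condition.
(F2): fails — Rdc but not Rcd.
(F3): fails — R12 but not R21.
Valid on: (F1).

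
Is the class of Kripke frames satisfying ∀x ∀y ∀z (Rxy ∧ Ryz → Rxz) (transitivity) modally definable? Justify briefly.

Definable; □q → □□q defines it

The condition is transitivity. A defining modal formula is □q → □□q.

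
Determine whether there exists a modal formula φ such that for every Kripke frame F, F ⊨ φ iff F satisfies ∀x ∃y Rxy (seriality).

Definable; □r → ◇r defines it

The condition is seriality. A defining modal formula is □r → ◇r.
Suppose □r→◇r is valid. At any x set V(r)=W. Then □r at x, so ◇r at x, so x has a successor.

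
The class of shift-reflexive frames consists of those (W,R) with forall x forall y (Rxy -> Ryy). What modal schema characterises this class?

This is shift-reflexivity; the standard corresponding axiom is T□: □(□ψ → ψ).
Suppose □(□ψ→ψ) is valid. Take Rxy and set V(ψ)={w : Ryw}. Then at y, □ψ holds; since □(□ψ→ψ) at x, □ψ→ψ at y, so ψ at y, i.e. Ryy.

□(□ψ → ψ)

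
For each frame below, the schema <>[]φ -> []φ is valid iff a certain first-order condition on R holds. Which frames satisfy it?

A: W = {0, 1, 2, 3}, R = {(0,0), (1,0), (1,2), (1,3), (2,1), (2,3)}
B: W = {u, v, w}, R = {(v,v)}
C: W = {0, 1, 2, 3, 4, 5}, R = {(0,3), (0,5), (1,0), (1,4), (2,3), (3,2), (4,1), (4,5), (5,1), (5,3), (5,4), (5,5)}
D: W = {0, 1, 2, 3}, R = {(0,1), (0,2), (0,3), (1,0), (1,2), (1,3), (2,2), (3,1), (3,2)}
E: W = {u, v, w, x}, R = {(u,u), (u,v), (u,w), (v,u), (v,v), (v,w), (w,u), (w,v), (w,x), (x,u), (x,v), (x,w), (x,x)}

The schema corresponds to the Euclidean property: forall x forall y forall z (Rxy & Rxz -> Ryz).
A: fails — R10 and R12 but not R02.
B: satisfies the condition.
C: fails — R03 and R03 but not R33.
D: fails — R02 and R01 but not R21.
E: fails — Ruw and Ruw but not Rww.

B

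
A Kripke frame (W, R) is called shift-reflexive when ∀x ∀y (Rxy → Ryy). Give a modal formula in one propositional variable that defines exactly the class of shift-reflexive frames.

This is shift-reflexivity; the standard corresponding axiom is T□: □(□q → q).
Suppose □(□q→q) is valid. Take Rxy and set V(q)={w : Ryw}. Then at y, □q holds; since □(□q→q) at x, □q→q at y, so q at y, i.e. Ryy.

□(□q → q)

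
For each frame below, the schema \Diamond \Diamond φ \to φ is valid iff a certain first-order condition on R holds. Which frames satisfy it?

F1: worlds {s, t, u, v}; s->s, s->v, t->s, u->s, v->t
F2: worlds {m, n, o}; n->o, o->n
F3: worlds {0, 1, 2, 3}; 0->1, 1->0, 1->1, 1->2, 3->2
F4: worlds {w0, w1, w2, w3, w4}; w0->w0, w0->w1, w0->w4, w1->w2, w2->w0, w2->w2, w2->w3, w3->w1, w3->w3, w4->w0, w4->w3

Frame correspondent (Sahlqvist): \forall x \forall y (x R^2 y \to \exists w (y = w \wedge x = w)) — i.e. a generalized confluence (Geach) condition.
F1: fails — sR²t but t ≠ s.
F2: ✓.
F3: fails — 0R²1 but 1 ≠ 0.
F4: fails — w0R²w1 but w1 ≠ w0.
Valid on: F2.

F2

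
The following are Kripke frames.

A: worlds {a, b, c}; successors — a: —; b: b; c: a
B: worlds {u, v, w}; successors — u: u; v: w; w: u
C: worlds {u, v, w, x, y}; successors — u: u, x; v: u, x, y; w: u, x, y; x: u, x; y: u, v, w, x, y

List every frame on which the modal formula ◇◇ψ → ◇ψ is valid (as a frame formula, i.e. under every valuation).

This is the axiom for transitivity; its first-order frame correspondent is ∀x ∀y ∀z (Rxy ∧ Ryz → Rxz).
A: satisfies the condition.
B: fails — Rvw and Rwu but not Rvu.
C: fails — Rwy and Ryw but not Rww.
Valid on: A.

A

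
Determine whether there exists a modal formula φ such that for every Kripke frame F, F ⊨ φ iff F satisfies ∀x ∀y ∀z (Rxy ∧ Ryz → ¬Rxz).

Any modally definable frame class is closed under surjective bounded morphisms.
The 5-cycle (worlds s,t,u,v,w with s→t→u→v→w→s) is intransitive. Mapping every world to a single reflexive point • is a surjective bounded morphism; the reflexive point is not intransitive (R••∧R•• but R••).
So the class is not modally definable.

Not definable by any modal formula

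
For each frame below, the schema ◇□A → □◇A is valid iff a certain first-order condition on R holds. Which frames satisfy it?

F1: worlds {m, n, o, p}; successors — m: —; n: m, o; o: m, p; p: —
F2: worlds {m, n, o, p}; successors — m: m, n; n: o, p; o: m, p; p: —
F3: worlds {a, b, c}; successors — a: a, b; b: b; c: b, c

The schema corresponds to convergence: ∀x ∀y ∀z (Rxy ∧ Rxz → ∃w (Ryw ∧ Rzw)).
F1: fails — Rno and Rnm but o and m have no common successor.
F2: fails — Rmm and Rmn but m and n have no common successor.
F3: ✓.

F3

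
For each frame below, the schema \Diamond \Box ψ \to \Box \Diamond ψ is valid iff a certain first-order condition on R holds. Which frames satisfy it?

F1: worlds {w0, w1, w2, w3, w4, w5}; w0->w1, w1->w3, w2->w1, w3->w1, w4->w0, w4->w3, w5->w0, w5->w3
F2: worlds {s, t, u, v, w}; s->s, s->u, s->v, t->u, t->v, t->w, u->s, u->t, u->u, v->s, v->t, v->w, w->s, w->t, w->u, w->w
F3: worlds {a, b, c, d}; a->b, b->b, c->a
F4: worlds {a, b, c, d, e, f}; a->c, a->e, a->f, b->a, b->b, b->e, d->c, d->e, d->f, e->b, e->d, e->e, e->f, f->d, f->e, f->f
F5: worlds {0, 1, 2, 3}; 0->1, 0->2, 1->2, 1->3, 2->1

F1, F2, F3

The schema corresponds to convergence: \forall x \forall y \forall z (Rxy \wedge Rxz \to \exists w (Ryw \wedge Rzw)).
F1: ✓.
F2: ✓.
F3: ✓.
F4: fails — Rae and Rac but e and c have no common successor.
F5: fails — R02 and R01 but 2 and 1 have no common successor.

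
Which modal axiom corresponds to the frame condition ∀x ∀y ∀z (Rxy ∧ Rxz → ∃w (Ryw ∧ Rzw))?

◇□p → □◇p

A defining formula is ◇□p → □◇p (the .2 axiom).
Suppose ◇□p→□◇p is valid. Take Rxy, Rxz and set V(p)={w : Ryw}. Then □p at y so ◇□p at x, so □◇p at x, so ◇p at z, giving w with Rzw and Ryw.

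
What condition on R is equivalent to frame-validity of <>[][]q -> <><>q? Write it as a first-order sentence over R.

This is a Sahlqvist (Geach-type) schema ◇^1□^2q → □^0◇^2q.
Minimal-valuation argument: fix x; take any y with xR^1y and any z with xR^0z. Set V(q) to the set of worlds R-reachable from y in exactly 2 steps. Then □^2q holds at y, so the antecedent holds at x; validity forces ◇^2q at z, giving a w with zR^2w and yR^2w.
First-order correspondent: forall x forall y (xRy -> exists w (y R^2 w & x R^2 w)).

forall x forall y (xRy -> exists w (y R^2 w & x R^2 w))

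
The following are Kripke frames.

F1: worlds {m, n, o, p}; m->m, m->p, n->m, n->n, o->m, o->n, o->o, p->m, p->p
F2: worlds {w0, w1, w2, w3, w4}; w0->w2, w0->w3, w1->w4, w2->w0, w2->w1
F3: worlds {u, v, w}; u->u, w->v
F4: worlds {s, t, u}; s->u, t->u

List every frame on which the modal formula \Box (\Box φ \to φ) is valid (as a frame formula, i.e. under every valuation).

F1

Frame correspondent (Sahlqvist): \forall x \forall y (Rxy \to Ryy) — i.e. shift-reflexivity.
F1: ✓.
F2: fails — Rw0w2 but not Rw2w2.
F3: fails — Rwv but not Rvv.
F4: fails — Rsu but not Ruu.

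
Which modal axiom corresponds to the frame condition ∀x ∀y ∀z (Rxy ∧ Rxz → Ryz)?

This is the Euclidean property; the standard corresponding axiom is 5: ◇s → □◇s.
Suppose ◇s→□◇s is valid. Take Rxy, Rxz and set V(s)={y}. Then ◇s at x, so □◇s at x, so ◇s at z, so some w with Rzw has s; w=y, i.e. Rzy. By symmetry of the argument, Ryz.

◇s → □◇s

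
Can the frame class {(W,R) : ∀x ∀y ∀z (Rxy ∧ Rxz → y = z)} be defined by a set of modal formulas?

Yes: it is partial functionality, defined by the CD schema ◇r → □r.
Suppose ◇r→□r is valid. Take Rxy, Rxz and set V(r)={y}. Then ◇r at x, so □r at x, so r at z, i.e. z=y.

Yes, by ◇r → □r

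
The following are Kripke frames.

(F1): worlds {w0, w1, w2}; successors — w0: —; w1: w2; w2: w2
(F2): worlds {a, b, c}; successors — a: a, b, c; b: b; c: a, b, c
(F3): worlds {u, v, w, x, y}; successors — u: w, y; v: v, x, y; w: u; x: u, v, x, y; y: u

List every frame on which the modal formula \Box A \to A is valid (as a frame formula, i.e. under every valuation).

Frame correspondent (Sahlqvist): \forall x Rxx — i.e. reflexivity.
(F1): fails — world w0 does not see itself.
(F2): holds.
(F3): fails — world u does not see itself.

(F2)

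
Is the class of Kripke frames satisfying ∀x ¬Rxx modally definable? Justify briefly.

Not definable by any modal formula

If a class were modally definable it would be closed under surjective bounded morphisms (Goldblatt–Thomason).
The 3-cycle (worlds s,t,u with s→t→u→s) is irreflexive, and the map sending every world to a single reflexive point • is a surjective bounded morphism (forth: every edge maps to (•,•); back: every world has a successor). So any modal formula valid on the 3-cycle is also valid on the reflexive point, which is not irreflexive.
Hence irreflexivity is not modally definable.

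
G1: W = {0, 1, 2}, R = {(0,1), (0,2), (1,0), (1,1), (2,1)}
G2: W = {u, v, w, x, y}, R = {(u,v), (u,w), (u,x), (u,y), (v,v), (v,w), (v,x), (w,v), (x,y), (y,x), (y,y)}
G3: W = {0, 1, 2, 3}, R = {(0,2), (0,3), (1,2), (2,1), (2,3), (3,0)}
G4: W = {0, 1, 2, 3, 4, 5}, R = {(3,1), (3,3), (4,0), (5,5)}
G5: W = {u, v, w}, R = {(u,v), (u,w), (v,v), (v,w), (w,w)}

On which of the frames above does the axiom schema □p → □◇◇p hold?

Frame correspondent (Sahlqvist): ∀x ∀z (xRz → ∃w (xRw ∧ zR²w)) — i.e. a generalized confluence (Geach) condition.
G1: ✓.
G2: ✓.
G3: ✓.
G4: fails — 3R1 but no w with 3Rw and 1R²w.
G5: ✓.
Valid on: G1, G2, G3, G5.

G1, G2, G3, G5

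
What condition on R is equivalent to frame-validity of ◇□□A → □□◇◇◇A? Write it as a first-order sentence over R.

∀x ∀y ∀z ((xRy ∧ xR²z) → ∃w (yR²w ∧ zR³w))

This is a Sahlqvist (Geach-type) schema ◇^1□^2A → □^2◇^3A.
Minimal-valuation argument: fix x; take any y with xR^1y and any z with xR^2z. Set V(A) to the set of worlds R-reachable from y in exactly 2 steps. Then □^2A holds at y, so the antecedent holds at x; validity forces ◇^3A at z, giving a w with zR^3w and yR^2w.
First-order correspondent: ∀x ∀y ∀z ((xRy ∧ xR²z) → ∃w (yR²w ∧ zR³w)).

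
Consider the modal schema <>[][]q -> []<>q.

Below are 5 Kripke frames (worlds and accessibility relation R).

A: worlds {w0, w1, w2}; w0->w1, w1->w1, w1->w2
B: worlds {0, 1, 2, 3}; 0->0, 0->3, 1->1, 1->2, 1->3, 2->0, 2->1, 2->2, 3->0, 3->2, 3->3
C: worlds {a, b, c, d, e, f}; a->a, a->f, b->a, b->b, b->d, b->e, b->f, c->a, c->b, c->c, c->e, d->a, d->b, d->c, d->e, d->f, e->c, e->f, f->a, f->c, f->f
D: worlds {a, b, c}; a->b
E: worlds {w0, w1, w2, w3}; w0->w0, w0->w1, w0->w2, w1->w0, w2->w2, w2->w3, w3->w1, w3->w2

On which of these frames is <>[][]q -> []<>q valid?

The schema corresponds to a generalized confluence (Geach) condition: forall x forall y forall z ((xRy & xRz) -> exists w (y R^2 w & zRw)).
A: fails — w1Rw1, w1Rw2 but no w with w1R²w and w2Rw.
B: ✓.
C: ✓.
D: fails — aRb, aRb but no w with bR²w and bRw.
E: fails — w0Rw2, w0Rw1 but no w with w2R²w and w1Rw.

B, C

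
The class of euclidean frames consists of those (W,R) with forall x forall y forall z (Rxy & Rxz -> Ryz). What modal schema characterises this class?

◇p → □◇p

This is the Euclidean property; the standard corresponding axiom is 5: ◇p → □◇p.
Suppose ◇p→□◇p is valid. Take Rxy, Rxz and set V(p)={y}. Then ◇p at x, so □◇p at x, so ◇p at z, so some w with Rzw has p; w=y, i.e. Rzy. By symmetry of the argument, Ryz.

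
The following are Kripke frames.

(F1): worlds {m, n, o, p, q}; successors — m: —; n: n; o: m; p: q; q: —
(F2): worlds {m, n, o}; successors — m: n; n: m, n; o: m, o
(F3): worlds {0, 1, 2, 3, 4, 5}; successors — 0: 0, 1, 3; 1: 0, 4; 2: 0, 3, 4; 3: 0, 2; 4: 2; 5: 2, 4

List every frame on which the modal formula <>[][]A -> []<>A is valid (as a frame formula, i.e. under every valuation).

(F2)

Frame correspondent (Sahlqvist): forall x forall y forall z ((xRy & xRz) -> exists w (y R^2 w & zRw)) — i.e. a generalized confluence (Geach) condition.
(F1): fails — oRm, oRm but no w with mR²w and mRw.
(F2): condition met.
(F3): fails — 1R4, 1R4 but no w with 4R²w and 4Rw.
Valid on: (F2).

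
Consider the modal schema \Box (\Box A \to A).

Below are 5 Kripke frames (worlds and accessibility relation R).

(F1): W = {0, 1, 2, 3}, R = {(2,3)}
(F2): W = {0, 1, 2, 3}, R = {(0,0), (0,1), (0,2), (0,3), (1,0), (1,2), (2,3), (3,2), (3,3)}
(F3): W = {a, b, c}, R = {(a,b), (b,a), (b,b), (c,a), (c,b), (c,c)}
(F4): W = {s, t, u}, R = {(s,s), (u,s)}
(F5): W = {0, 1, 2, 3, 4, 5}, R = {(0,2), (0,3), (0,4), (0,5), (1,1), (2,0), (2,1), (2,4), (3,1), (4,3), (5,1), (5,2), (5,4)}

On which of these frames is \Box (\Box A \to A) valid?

(F4)

Frame correspondent (Sahlqvist): \forall x \forall y (Rxy \to Ryy) — i.e. shift-reflexivity.
(F1): fails — R23 but not R33.
(F2): fails — R32 but not R22.
(F3): fails — Rba but not Raa.
(F4): holds.
(F5): fails — R02 but not R22.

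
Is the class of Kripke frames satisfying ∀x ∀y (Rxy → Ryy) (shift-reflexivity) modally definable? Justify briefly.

Yes: it is shift-reflexivity, defined by the T□ schema □(□r → r).
Suppose □(□r→r) is valid. Take Rxy and set V(r)={w : Ryw}. Then at y, □r holds; since □(□r→r) at x, □r→r at y, so r at y, i.e. Ryy.

Yes — defined by □(□r → r)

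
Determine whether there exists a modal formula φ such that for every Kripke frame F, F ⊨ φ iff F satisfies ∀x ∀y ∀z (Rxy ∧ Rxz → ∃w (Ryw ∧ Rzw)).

The condition is convergence. A defining modal formula is ◇□p → □◇p.
Suppose ◇□p→□◇p is valid. Take Rxy, Rxz and set V(p)={w : Ryw}. Then □p at y so ◇□p at x, so □◇p at x, so ◇p at z, giving w with Rzw and Ryw.

Yes — defined by ◇□p → □◇p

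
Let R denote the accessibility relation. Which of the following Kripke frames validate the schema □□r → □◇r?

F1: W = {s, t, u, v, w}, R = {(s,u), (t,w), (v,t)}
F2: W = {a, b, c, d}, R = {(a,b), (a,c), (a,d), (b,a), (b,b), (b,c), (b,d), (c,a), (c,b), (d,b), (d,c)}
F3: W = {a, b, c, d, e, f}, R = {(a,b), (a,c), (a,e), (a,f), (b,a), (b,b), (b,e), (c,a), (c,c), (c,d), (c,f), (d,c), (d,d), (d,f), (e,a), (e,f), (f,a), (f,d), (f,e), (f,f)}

The schema corresponds to a generalized confluence (Geach) condition: ∀x ∀z (xRz → ∃w (xR²w ∧ zRw)).
F1: fails — sRu but no w* with sR²w* and uRw*.
F2: ✓.
F3: ✓.
Valid on: F2, F3.

F2, F3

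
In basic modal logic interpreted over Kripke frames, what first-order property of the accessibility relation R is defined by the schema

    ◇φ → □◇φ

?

the Euclidean property

This schema is the 5 axiom.
Its frame correspondent is the Euclidean property — ∀x ∀y ∀z (Rxy ∧ Rxz → Ryz).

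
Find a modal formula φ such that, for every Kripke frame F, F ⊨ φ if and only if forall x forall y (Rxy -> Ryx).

r → □◇r

A defining formula is r → □◇r (the B axiom).
Suppose r→□◇r is valid. Take Rxy and set V(r)={x}. Then r at x, so □◇r at x, so ◇r at y, so some z with Ryz has r; z=x, i.e. Ryx.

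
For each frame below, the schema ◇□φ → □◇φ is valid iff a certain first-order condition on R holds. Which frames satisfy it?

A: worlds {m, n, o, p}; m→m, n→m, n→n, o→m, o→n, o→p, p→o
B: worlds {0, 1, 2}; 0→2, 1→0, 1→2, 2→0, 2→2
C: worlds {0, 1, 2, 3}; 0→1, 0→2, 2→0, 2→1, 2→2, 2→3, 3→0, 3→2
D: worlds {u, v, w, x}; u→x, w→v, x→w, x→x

Frame correspondent (Sahlqvist): ∀x ∀y ∀z (Rxy ∧ Rxz → ∃w (Ryw ∧ Rzw)) — i.e. convergence.
A: fails — Ron and Rop but n and p have no common successor.
B: condition met.
C: fails — R02 and R01 but 2 and 1 have no common successor.
D: fails — Rwv and Rwv but v and v have no common successor.
Valid on: B.

B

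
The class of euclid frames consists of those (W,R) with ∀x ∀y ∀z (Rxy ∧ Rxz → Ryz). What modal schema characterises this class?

This is the Euclidean property; the standard corresponding axiom is 5: ◇q → □◇q.
Suppose ◇q→□◇q is valid. Take Rxy, Rxz and set V(q)={y}. Then ◇q at x, so □◇q at x, so ◇q at z, so some w with Rzw has q; w=y, i.e. Rzy. By symmetry of the argument, Ryz.

◇q → □◇q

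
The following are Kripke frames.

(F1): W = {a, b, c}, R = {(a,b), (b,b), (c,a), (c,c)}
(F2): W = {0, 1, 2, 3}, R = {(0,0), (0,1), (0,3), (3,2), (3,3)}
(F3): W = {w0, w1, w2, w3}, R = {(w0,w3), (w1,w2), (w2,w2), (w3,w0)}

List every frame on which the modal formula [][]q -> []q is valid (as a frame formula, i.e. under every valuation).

(F1), (F2)

Frame correspondent (Sahlqvist): forall x forall y (Rxy -> exists z (Rxz & Rzy)) — i.e. density.
(F1): ✓.
(F2): ✓.
(F3): fails — Rw3w0 but no z with Rw3z and Rzw0.
Valid on: (F1), (F2).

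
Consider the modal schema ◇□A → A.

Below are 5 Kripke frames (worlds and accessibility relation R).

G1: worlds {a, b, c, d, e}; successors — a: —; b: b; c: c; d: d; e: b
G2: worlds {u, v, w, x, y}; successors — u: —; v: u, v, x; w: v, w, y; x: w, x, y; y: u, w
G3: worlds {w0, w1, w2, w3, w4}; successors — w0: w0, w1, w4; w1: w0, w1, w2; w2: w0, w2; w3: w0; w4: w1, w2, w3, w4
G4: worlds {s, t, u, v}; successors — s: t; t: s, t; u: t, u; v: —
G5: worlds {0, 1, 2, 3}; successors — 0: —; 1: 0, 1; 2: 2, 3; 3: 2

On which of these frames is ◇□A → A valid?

Frame correspondent (Sahlqvist): ∀x ∀y (Rxy → Ryx) — i.e. symmetry.
G1: fails — Reb but not Rbe.
G2: fails — Rxw but not Rwx.
G3: fails — Rw1w2 but not Rw2w1.
G4: fails — Rut but not Rtu.
G5: fails — R10 but not R01.

none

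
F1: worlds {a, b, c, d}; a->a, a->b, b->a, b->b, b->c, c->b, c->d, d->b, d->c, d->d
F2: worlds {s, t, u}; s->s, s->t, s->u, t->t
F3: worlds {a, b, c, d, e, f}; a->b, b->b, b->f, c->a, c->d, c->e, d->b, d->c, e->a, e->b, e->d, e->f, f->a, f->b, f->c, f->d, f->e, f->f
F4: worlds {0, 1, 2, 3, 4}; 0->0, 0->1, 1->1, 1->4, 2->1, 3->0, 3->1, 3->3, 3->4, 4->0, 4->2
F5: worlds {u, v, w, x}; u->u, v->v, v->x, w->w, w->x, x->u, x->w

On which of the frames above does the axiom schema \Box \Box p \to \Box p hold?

F1, F2, F5

The schema corresponds to density: \forall x \forall y (Rxy \to \exists z (Rxz \wedge Rzy)).
F1: condition met.
F2: condition met.
F3: fails — Rdc but no z with Rdz and Rzc.
F4: fails — R42 but no z with R4z and Rz2.
F5: condition met.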